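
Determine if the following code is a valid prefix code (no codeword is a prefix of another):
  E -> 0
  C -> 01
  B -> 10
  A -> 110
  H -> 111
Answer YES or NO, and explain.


Checking each pair (does one codeword prefix another?):
  E='0' vs C='01': prefix -- VIOLATION

NO -- this is NOT a valid prefix code. E (0) is a prefix of C (01).


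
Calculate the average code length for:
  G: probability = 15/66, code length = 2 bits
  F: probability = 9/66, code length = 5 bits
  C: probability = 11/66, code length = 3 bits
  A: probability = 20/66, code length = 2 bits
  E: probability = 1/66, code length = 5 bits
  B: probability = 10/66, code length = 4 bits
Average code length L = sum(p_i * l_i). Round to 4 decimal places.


Weighted contributions p_i * l_i:
  G: (15/66) * 2 = 30/66
  F: (9/66) * 5 = 45/66
  C: (11/66) * 3 = 33/66
  A: (20/66) * 2 = 40/66
  E: (1/66) * 5 = 5/66
  B: (10/66) * 4 = 40/66
Sum = (30 + 45 + 33 + 40 + 5 + 40)/66 = 193/66

L = 193/66 = 2.9242 bits/symbol


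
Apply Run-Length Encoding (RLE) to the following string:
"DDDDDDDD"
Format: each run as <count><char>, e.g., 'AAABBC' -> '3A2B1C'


Scanning runs left to right:
  i=0: run of 'D' x 8 -> '8D'

RLE = 8D


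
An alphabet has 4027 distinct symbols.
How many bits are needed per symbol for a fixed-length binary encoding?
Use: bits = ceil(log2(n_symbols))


log2(4027) = 11.9755
Bracket: 2^11 = 2048 < 4027 <= 2^12 = 4096
So ceil(log2(4027)) = 12

bits = ceil(log2(4027)) = ceil(11.9755) = 12 bits


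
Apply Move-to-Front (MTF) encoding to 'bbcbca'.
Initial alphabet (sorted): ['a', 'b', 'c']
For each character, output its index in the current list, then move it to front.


MTF encoding:
'b': index 1 in ['a', 'b', 'c'] -> ['b', 'a', 'c']
'b': index 0 in ['b', 'a', 'c'] -> ['b', 'a', 'c']
'c': index 2 in ['b', 'a', 'c'] -> ['c', 'b', 'a']
'b': index 1 in ['c', 'b', 'a'] -> ['b', 'c', 'a']
'c': index 1 in ['b', 'c', 'a'] -> ['c', 'b', 'a']
'a': index 2 in ['c', 'b', 'a'] -> ['a', 'c', 'b']


Output: [1, 0, 2, 1, 1, 2]


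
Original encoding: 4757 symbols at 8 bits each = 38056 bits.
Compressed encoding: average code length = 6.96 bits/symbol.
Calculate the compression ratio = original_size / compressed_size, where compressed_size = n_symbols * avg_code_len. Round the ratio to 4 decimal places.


original_size = n_symbols * orig_bits = 4757 * 8 = 38056 bits
compressed_size = n_symbols * avg_code_len = 4757 * 6.96 = 33108.72 bits
ratio = original_size / compressed_size = 38056 / 33108.72 = 1.1494

Compression ratio = 1.1494


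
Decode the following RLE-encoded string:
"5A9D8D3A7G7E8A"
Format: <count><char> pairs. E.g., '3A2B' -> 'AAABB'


Expanding each <count><char> pair:
  5A -> 'AAAAA'
  9D -> 'DDDDDDDDD'
  8D -> 'DDDDDDDD'
  3A -> 'AAA'
  7G -> 'GGGGGGG'
  7E -> 'EEEEEEE'
  8A -> 'AAAAAAAA'

Decoded = AAAAADDDDDDDDDDDDDDDDDAAAGGGGGGGEEEEEEEAAAAAAAA


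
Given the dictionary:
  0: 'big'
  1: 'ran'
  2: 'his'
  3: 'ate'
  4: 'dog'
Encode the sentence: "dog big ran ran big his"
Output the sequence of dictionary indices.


Look up each word in the dictionary:
  'dog' -> 4
  'big' -> 0
  'ran' -> 1
  'ran' -> 1
  'big' -> 0
  'his' -> 2

Encoded: [4, 0, 1, 1, 0, 2]


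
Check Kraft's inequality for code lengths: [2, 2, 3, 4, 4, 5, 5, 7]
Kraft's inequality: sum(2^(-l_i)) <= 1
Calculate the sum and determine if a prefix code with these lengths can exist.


Sum = 2^(-2) + 2^(-2) + 2^(-3) + 2^(-4) + 2^(-4) + 2^(-5) + 2^(-5) + 2^(-7)
    = 0.25 + 0.25 + 0.125 + 0.0625 + 0.0625 + 0.03125 + 0.03125 + 0.0078125
    = 105/128 = 0.8203125
Since 0.8203125 <= 1, Kraft's inequality IS satisfied.
A prefix code with these lengths CAN exist.

Kraft sum = 0.8203125. Satisfied.


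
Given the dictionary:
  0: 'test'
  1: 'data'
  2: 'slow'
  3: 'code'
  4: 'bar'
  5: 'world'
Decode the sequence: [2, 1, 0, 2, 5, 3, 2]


Look up each index in the dictionary:
  2 -> 'slow'
  1 -> 'data'
  0 -> 'test'
  2 -> 'slow'
  5 -> 'world'
  3 -> 'code'
  2 -> 'slow'

Decoded: "slow data test slow world code slow"


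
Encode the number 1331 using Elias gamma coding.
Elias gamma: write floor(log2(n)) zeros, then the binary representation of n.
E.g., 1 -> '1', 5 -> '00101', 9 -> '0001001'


num_bits = floor(log2(1331)) + 1 = 11
leading_zeros = num_bits - 1 = 10
binary(1331) = 10100110011

Elias gamma(1331) = '0000000000' + '10100110011' = 000000000010100110011 (21 bits)


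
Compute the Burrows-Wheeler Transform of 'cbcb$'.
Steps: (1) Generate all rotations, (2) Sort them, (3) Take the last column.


Rotations (sorted):
  0: $cbcb -> last char: b
  1: b$cbc -> last char: c
  2: bcb$c -> last char: c
  3: cb$cb -> last char: b
  4: cbcb$ -> last char: $


BWT = bccb$


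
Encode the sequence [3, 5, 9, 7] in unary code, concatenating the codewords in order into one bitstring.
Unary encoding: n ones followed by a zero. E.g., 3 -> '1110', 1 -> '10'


Encode each number as n ones followed by a terminating 0:
  3 -> 1110 (4 bits)
  5 -> 111110 (6 bits)
  9 -> 1111111110 (10 bits)
  7 -> 11111110 (8 bits)
Total length = 4 + 6 + 10 + 8 = 28 bits.

Unary([3, 5, 9, 7]) = 1110111110111111111011111110 (28 bits)


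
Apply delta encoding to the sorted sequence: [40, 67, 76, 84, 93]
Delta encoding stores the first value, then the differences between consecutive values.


First value: 40
Deltas:
  67 - 40 = 27
  76 - 67 = 9
  84 - 76 = 8
  93 - 84 = 9


Delta encoded: [40, 27, 9, 8, 9]


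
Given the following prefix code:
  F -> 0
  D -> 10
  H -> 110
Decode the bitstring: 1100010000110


Decoding step by step:
Bits 110 -> H
Bits 0 -> F
Bits 0 -> F
Bits 10 -> D
Bits 0 -> F
Bits 0 -> F
Bits 0 -> F
Bits 110 -> H


Decoded message: HFFDFFFH


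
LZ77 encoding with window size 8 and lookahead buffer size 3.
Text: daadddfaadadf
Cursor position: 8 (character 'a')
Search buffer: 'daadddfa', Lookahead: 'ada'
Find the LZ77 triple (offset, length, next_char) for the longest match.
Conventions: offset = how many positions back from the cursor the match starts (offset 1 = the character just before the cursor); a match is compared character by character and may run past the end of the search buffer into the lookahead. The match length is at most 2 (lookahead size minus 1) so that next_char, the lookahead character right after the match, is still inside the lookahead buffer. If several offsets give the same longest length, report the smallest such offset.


Try each offset into the search buffer:
  offset=1 (pos 7, char 'a'): match length 1
  offset=2 (pos 6, char 'f'): match length 0
  offset=3 (pos 5, char 'd'): match length 0
  offset=4 (pos 4, char 'd'): match length 0
  offset=5 (pos 3, char 'd'): match length 0
  offset=6 (pos 2, char 'a'): match length 2
  offset=7 (pos 1, char 'a'): match length 1
  offset=8 (pos 0, char 'd'): match length 0
Longest match has length 2 at offset 6.
next_char = character at position 8 + 2 = 10 -> 'a'

Best match: offset=6, length=2 (matching 'ad' starting at position 2)
LZ77 triple: (6, 2, 'a')


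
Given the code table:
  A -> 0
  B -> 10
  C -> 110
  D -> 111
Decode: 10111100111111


Decoding:
10 -> B
111 -> D
10 -> B
0 -> A
111 -> D
111 -> D


Result: BDBADD


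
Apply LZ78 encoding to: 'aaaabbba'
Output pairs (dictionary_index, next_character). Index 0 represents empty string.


LZ78 encoding steps:
Dictionary: {0: ''}
Step 1: w='' (idx 0), next='a' -> output (0, 'a'), add 'a' as idx 1
Step 2: w='a' (idx 1), next='a' -> output (1, 'a'), add 'aa' as idx 2
Step 3: w='a' (idx 1), next='b' -> output (1, 'b'), add 'ab' as idx 3
Step 4: w='' (idx 0), next='b' -> output (0, 'b'), add 'b' as idx 4
Step 5: w='b' (idx 4), next='a' -> output (4, 'a'), add 'ba' as idx 5


Encoded: [(0, 'a'), (1, 'a'), (1, 'b'), (0, 'b'), (4, 'a')]


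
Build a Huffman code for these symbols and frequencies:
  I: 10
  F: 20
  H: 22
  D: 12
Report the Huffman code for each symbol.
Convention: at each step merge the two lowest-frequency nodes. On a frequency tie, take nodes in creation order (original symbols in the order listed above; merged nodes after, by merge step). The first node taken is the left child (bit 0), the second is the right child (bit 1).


Huffman tree construction:
Step 1: Merge I(10) + D(12) = 22
Step 2: Merge F(20) + H(22) = 42
Step 3: Merge (I+D)(22) + (F+H)(42) = 64
Read each symbol's code off the tree from the root (left child = 0, right child = 1).

Codes:
  I: 00 (length 2)
  F: 10 (length 2)
  H: 11 (length 2)
  D: 01 (length 2)
Average code length: 128/64 = 2.0000 bits/symbol


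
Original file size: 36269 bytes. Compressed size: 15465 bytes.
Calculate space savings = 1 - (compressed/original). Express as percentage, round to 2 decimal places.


ratio = compressed/original = 15465/36269 = 0.426397
savings = 1 - ratio = 1 - 0.426397 = 0.573603
as a percentage: 0.573603 * 100 = 57.36%

Space savings = 1 - 15465/36269 = 57.36%


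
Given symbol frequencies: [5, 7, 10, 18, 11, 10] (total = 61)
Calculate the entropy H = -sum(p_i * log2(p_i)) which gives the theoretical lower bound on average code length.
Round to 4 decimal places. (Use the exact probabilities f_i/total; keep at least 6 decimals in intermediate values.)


Per-symbol terms -p_i * log2(p_i) with p_i = f_i/61:
  p = 5/61 = 0.081967: log2(p) = -3.608809, -p*log2(p) = 0.295804
  p = 7/61 = 0.114754: log2(p) = -3.123382, -p*log2(p) = 0.358421
  p = 10/61 = 0.163934: log2(p) = -2.608809, -p*log2(p) = 0.427674
  p = 18/61 = 0.295082: log2(p) = -1.760812, -p*log2(p) = 0.519584
  p = 11/61 = 0.180328: log2(p) = -2.471306, -p*log2(p) = 0.445645
  p = 10/61 = 0.163934: log2(p) = -2.608809, -p*log2(p) = 0.427674
H = 0.295804 + 0.358421 + 0.427674 + 0.519584 + 0.445645 + 0.427674 = 2.474802

H = 2.4748 bits/symbol


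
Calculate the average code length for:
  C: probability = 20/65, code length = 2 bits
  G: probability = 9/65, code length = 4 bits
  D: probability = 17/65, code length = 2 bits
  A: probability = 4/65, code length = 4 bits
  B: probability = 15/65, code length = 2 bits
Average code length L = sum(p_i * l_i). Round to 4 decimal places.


Weighted contributions p_i * l_i:
  C: (20/65) * 2 = 40/65
  G: (9/65) * 4 = 36/65
  D: (17/65) * 2 = 34/65
  A: (4/65) * 4 = 16/65
  B: (15/65) * 2 = 30/65
Sum = (40 + 36 + 34 + 16 + 30)/65 = 156/65

L = 156/65 = 2.4000 bits/symbol


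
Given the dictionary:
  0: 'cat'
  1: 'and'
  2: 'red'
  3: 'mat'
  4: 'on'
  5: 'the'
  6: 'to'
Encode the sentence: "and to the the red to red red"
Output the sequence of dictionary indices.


Look up each word in the dictionary:
  'and' -> 1
  'to' -> 6
  'the' -> 5
  'the' -> 5
  'red' -> 2
  'to' -> 6
  'red' -> 2
  'red' -> 2

Encoded: [1, 6, 5, 5, 2, 6, 2, 2]


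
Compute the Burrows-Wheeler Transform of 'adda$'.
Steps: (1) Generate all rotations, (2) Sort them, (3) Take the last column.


Rotations (sorted):
  0: $adda -> last char: a
  1: a$add -> last char: d
  2: adda$ -> last char: $
  3: da$ad -> last char: d
  4: dda$a -> last char: a


BWT = ad$da


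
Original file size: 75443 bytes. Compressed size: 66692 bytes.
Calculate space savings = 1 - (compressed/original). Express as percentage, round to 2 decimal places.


ratio = compressed/original = 66692/75443 = 0.884005
savings = 1 - ratio = 1 - 0.884005 = 0.115995
as a percentage: 0.115995 * 100 = 11.6%

Space savings = 1 - 66692/75443 = 11.6%


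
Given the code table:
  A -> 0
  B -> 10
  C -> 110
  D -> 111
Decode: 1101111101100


Decoding:
110 -> C
111 -> D
110 -> C
110 -> C
0 -> A


Result: CDCCA


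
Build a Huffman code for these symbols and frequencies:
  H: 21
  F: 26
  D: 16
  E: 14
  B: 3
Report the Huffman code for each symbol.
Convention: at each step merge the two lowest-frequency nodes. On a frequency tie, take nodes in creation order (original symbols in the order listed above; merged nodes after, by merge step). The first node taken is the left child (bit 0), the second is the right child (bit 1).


Huffman tree construction:
Step 1: Merge B(3) + E(14) = 17
Step 2: Merge D(16) + (B+E)(17) = 33
Step 3: Merge H(21) + F(26) = 47
Step 4: Merge (D+(B+E))(33) + (H+F)(47) = 80
Read each symbol's code off the tree from the root (left child = 0, right child = 1).

Codes:
  H: 10 (length 2)
  F: 11 (length 2)
  D: 00 (length 2)
  E: 011 (length 3)
  B: 010 (length 3)
Average code length: 177/80 = 2.2125 bits/symbol


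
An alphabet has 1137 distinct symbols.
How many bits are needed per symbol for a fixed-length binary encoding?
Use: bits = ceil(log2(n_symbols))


log2(1137) = 10.151
Bracket: 2^10 = 1024 < 1137 <= 2^11 = 2048
So ceil(log2(1137)) = 11

bits = ceil(log2(1137)) = ceil(10.151) = 11 bits


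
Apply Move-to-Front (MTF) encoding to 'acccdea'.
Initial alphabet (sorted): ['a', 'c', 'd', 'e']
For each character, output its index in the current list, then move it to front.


MTF encoding:
'a': index 0 in ['a', 'c', 'd', 'e'] -> ['a', 'c', 'd', 'e']
'c': index 1 in ['a', 'c', 'd', 'e'] -> ['c', 'a', 'd', 'e']
'c': index 0 in ['c', 'a', 'd', 'e'] -> ['c', 'a', 'd', 'e']
'c': index 0 in ['c', 'a', 'd', 'e'] -> ['c', 'a', 'd', 'e']
'd': index 2 in ['c', 'a', 'd', 'e'] -> ['d', 'c', 'a', 'e']
'e': index 3 in ['d', 'c', 'a', 'e'] -> ['e', 'd', 'c', 'a']
'a': index 3 in ['e', 'd', 'c', 'a'] -> ['a', 'e', 'd', 'c']


Output: [0, 1, 0, 0, 2, 3, 3]


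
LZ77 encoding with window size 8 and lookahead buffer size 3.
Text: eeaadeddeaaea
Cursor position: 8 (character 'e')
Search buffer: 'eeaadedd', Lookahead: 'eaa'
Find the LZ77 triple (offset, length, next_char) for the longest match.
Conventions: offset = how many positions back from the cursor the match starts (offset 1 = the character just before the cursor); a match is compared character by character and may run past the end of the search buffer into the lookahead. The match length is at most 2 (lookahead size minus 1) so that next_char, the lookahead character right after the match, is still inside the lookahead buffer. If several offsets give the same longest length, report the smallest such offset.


Try each offset into the search buffer:
  offset=1 (pos 7, char 'd'): match length 0
  offset=2 (pos 6, char 'd'): match length 0
  offset=3 (pos 5, char 'e'): match length 1
  offset=4 (pos 4, char 'd'): match length 0
  offset=5 (pos 3, char 'a'): match length 0
  offset=6 (pos 2, char 'a'): match length 0
  offset=7 (pos 1, char 'e'): match length 2
  offset=8 (pos 0, char 'e'): match length 1
Longest match has length 2 at offset 7.
next_char = character at position 8 + 2 = 10 -> 'a'

Best match: offset=7, length=2 (matching 'ea' starting at position 1)
LZ77 triple: (7, 2, 'a')


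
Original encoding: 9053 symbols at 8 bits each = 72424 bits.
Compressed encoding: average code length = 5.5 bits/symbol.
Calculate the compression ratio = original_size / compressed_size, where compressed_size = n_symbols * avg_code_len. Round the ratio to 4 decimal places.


original_size = n_symbols * orig_bits = 9053 * 8 = 72424 bits
compressed_size = n_symbols * avg_code_len = 9053 * 5.5 = 49791.5 bits
ratio = original_size / compressed_size = 72424 / 49791.5 = 1.4545

Compression ratio = 1.4545


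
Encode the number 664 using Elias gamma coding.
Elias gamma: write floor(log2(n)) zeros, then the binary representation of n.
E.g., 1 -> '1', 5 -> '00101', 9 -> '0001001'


num_bits = floor(log2(664)) + 1 = 10
leading_zeros = num_bits - 1 = 9
binary(664) = 1010011000

Elias gamma(664) = '000000000' + '1010011000' = 0000000001010011000 (19 bits)


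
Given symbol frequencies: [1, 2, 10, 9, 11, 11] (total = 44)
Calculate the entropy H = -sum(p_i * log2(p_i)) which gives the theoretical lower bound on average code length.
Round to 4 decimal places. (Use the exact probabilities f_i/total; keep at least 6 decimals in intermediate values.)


Per-symbol terms -p_i * log2(p_i) with p_i = f_i/44:
  p = 1/44 = 0.022727: log2(p) = -5.459432, -p*log2(p) = 0.124078
  p = 2/44 = 0.045455: log2(p) = -4.459432, -p*log2(p) = 0.202701
  p = 10/44 = 0.227273: log2(p) = -2.137504, -p*log2(p) = 0.485796
  p = 9/44 = 0.204545: log2(p) = -2.289507, -p*log2(p) = 0.468308
  p = 11/44 = 0.250000: log2(p) = -2.000000, -p*log2(p) = 0.500000
  p = 11/44 = 0.250000: log2(p) = -2.000000, -p*log2(p) = 0.500000
H = 0.124078 + 0.202701 + 0.485796 + 0.468308 + 0.500000 + 0.500000 = 2.280883

H = 2.2809 bits/symbol


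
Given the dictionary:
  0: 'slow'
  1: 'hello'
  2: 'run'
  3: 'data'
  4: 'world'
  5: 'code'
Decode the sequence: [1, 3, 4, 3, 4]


Look up each index in the dictionary:
  1 -> 'hello'
  3 -> 'data'
  4 -> 'world'
  3 -> 'data'
  4 -> 'world'

Decoded: "hello data world data world"


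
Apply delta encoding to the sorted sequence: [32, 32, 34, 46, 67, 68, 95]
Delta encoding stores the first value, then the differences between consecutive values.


First value: 32
Deltas:
  32 - 32 = 0
  34 - 32 = 2
  46 - 34 = 12
  67 - 46 = 21
  68 - 67 = 1
  95 - 68 = 27


Delta encoded: [32, 0, 2, 12, 21, 1, 27]


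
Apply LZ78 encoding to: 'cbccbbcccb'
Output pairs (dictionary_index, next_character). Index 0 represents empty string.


LZ78 encoding steps:
Dictionary: {0: ''}
Step 1: w='' (idx 0), next='c' -> output (0, 'c'), add 'c' as idx 1
Step 2: w='' (idx 0), next='b' -> output (0, 'b'), add 'b' as idx 2
Step 3: w='c' (idx 1), next='c' -> output (1, 'c'), add 'cc' as idx 3
Step 4: w='b' (idx 2), next='b' -> output (2, 'b'), add 'bb' as idx 4
Step 5: w='cc' (idx 3), next='c' -> output (3, 'c'), add 'ccc' as idx 5
Step 6: w='b' (idx 2), end of input -> output (2, '')


Encoded: [(0, 'c'), (0, 'b'), (1, 'c'), (2, 'b'), (3, 'c'), (2, '')]


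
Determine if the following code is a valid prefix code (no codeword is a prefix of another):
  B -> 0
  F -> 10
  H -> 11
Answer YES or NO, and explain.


Checking each pair (does one codeword prefix another?):
  B='0' vs F='10': no prefix
  B='0' vs H='11': no prefix
  F='10' vs B='0': no prefix
  F='10' vs H='11': no prefix
  H='11' vs B='0': no prefix
  H='11' vs F='10': no prefix
No violation found over all pairs.

YES -- this is a valid prefix code. No codeword is a prefix of any other codeword.


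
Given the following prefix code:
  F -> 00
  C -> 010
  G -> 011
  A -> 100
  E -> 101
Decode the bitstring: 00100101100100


Decoding step by step:
Bits 00 -> F
Bits 100 -> A
Bits 101 -> E
Bits 100 -> A
Bits 100 -> A


Decoded message: FAEAA


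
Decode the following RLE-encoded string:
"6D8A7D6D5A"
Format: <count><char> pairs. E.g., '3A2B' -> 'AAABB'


Expanding each <count><char> pair:
  6D -> 'DDDDDD'
  8A -> 'AAAAAAAA'
  7D -> 'DDDDDDD'
  6D -> 'DDDDDD'
  5A -> 'AAAAA'

Decoded = DDDDDDAAAAAAAADDDDDDDDDDDDDAAAAA


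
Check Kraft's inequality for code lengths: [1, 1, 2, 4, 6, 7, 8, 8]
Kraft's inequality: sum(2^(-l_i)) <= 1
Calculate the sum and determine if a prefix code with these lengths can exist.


Sum = 2^(-1) + 2^(-1) + 2^(-2) + 2^(-4) + 2^(-6) + 2^(-7) + 2^(-8) + 2^(-8)
    = 0.5 + 0.5 + 0.25 + 0.0625 + 0.015625 + 0.0078125 + 0.00390625 + 0.00390625
    = 344/256 = 1.34375
Since 1.34375 > 1, Kraft's inequality is NOT satisfied.
A prefix code with these lengths CANNOT exist.

Kraft sum = 1.34375. Not satisfied.


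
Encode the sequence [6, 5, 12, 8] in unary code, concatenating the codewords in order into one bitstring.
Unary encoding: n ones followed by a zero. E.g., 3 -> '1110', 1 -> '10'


Encode each number as n ones followed by a terminating 0:
  6 -> 1111110 (7 bits)
  5 -> 111110 (6 bits)
  12 -> 1111111111110 (13 bits)
  8 -> 111111110 (9 bits)
Total length = 7 + 6 + 13 + 9 = 35 bits.

Unary([6, 5, 12, 8]) = 11111101111101111111111110111111110 (35 bits)


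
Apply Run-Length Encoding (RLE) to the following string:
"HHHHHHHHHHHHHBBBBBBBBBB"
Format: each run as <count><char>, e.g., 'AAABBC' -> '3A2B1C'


Scanning runs left to right:
  i=0: run of 'H' x 13 -> '13H'
  i=13: run of 'B' x 10 -> '10B'

RLE = 13H10B


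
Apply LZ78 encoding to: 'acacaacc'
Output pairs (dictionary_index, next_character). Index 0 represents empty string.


LZ78 encoding steps:
Dictionary: {0: ''}
Step 1: w='' (idx 0), next='a' -> output (0, 'a'), add 'a' as idx 1
Step 2: w='' (idx 0), next='c' -> output (0, 'c'), add 'c' as idx 2
Step 3: w='a' (idx 1), next='c' -> output (1, 'c'), add 'ac' as idx 3
Step 4: w='a' (idx 1), next='a' -> output (1, 'a'), add 'aa' as idx 4
Step 5: w='c' (idx 2), next='c' -> output (2, 'c'), add 'cc' as idx 5


Encoded: [(0, 'a'), (0, 'c'), (1, 'c'), (1, 'a'), (2, 'c')]


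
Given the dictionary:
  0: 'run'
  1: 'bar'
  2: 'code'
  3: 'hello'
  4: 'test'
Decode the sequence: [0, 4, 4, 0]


Look up each index in the dictionary:
  0 -> 'run'
  4 -> 'test'
  4 -> 'test'
  0 -> 'run'

Decoded: "run test test run"


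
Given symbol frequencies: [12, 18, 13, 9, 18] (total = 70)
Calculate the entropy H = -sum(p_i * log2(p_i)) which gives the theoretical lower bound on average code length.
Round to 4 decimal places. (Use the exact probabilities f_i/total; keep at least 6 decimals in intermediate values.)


Per-symbol terms -p_i * log2(p_i) with p_i = f_i/70:
  p = 12/70 = 0.171429: log2(p) = -2.544321, -p*log2(p) = 0.436169
  p = 18/70 = 0.257143: log2(p) = -1.959358, -p*log2(p) = 0.503835
  p = 13/70 = 0.185714: log2(p) = -2.428843, -p*log2(p) = 0.451071
  p = 9/70 = 0.128571: log2(p) = -2.959358, -p*log2(p) = 0.380489
  p = 18/70 = 0.257143: log2(p) = -1.959358, -p*log2(p) = 0.503835
H = 0.436169 + 0.503835 + 0.451071 + 0.380489 + 0.503835 = 2.275399

H = 2.2754 bits/symbol


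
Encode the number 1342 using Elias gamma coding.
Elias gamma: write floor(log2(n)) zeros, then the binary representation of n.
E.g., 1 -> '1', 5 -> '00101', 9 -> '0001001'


num_bits = floor(log2(1342)) + 1 = 11
leading_zeros = num_bits - 1 = 10
binary(1342) = 10100111110

Elias gamma(1342) = '0000000000' + '10100111110' = 000000000010100111110 (21 bits)


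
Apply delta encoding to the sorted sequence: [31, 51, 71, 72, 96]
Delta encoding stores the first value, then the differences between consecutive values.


First value: 31
Deltas:
  51 - 31 = 20
  71 - 51 = 20
  72 - 71 = 1
  96 - 72 = 24


Delta encoded: [31, 20, 20, 1, 24]


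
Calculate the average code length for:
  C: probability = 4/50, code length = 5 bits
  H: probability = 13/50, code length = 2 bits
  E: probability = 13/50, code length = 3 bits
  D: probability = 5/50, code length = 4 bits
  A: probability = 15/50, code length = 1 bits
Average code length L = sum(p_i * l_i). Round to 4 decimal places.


Weighted contributions p_i * l_i:
  C: (4/50) * 5 = 20/50
  H: (13/50) * 2 = 26/50
  E: (13/50) * 3 = 39/50
  D: (5/50) * 4 = 20/50
  A: (15/50) * 1 = 15/50
Sum = (20 + 26 + 39 + 20 + 15)/50 = 120/50

L = 120/50 = 2.4000 bits/symbol


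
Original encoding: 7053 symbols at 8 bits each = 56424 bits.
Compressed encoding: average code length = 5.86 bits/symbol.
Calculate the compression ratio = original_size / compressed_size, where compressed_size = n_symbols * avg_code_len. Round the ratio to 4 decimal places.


original_size = n_symbols * orig_bits = 7053 * 8 = 56424 bits
compressed_size = n_symbols * avg_code_len = 7053 * 5.86 = 41330.58 bits
ratio = original_size / compressed_size = 56424 / 41330.58 = 1.3652

Compression ratio = 1.3652


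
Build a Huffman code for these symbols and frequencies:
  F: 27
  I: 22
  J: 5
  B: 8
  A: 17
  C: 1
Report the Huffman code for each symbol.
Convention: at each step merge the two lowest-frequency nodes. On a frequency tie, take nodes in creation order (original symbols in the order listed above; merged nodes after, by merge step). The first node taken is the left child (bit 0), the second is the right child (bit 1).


Huffman tree construction:
Step 1: Merge C(1) + J(5) = 6
Step 2: Merge (C+J)(6) + B(8) = 14
Step 3: Merge ((C+J)+B)(14) + A(17) = 31
Step 4: Merge I(22) + F(27) = 49
Step 5: Merge (((C+J)+B)+A)(31) + (I+F)(49) = 80
Read each symbol's code off the tree from the root (left child = 0, right child = 1).

Codes:
  F: 11 (length 2)
  I: 10 (length 2)
  J: 0001 (length 4)
  B: 001 (length 3)
  A: 01 (length 2)
  C: 0000 (length 4)
Average code length: 180/80 = 2.2500 bits/symbol


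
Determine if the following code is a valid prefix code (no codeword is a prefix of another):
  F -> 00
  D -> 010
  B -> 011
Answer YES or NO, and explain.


Checking each pair (does one codeword prefix another?):
  F='00' vs D='010': no prefix
  F='00' vs B='011': no prefix
  D='010' vs F='00': no prefix
  D='010' vs B='011': no prefix
  B='011' vs F='00': no prefix
  B='011' vs D='010': no prefix
No violation found over all pairs.

YES -- this is a valid prefix code. No codeword is a prefix of any other codeword.


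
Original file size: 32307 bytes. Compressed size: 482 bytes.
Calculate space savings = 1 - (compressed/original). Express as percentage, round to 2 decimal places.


ratio = compressed/original = 482/32307 = 0.014919
savings = 1 - ratio = 1 - 0.014919 = 0.985081
as a percentage: 0.985081 * 100 = 98.51%

Space savings = 1 - 482/32307 = 98.51%


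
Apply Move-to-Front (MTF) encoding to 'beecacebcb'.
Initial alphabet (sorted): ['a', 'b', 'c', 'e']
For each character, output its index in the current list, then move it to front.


MTF encoding:
'b': index 1 in ['a', 'b', 'c', 'e'] -> ['b', 'a', 'c', 'e']
'e': index 3 in ['b', 'a', 'c', 'e'] -> ['e', 'b', 'a', 'c']
'e': index 0 in ['e', 'b', 'a', 'c'] -> ['e', 'b', 'a', 'c']
'c': index 3 in ['e', 'b', 'a', 'c'] -> ['c', 'e', 'b', 'a']
'a': index 3 in ['c', 'e', 'b', 'a'] -> ['a', 'c', 'e', 'b']
'c': index 1 in ['a', 'c', 'e', 'b'] -> ['c', 'a', 'e', 'b']
'e': index 2 in ['c', 'a', 'e', 'b'] -> ['e', 'c', 'a', 'b']
'b': index 3 in ['e', 'c', 'a', 'b'] -> ['b', 'e', 'c', 'a']
'c': index 2 in ['b', 'e', 'c', 'a'] -> ['c', 'b', 'e', 'a']
'b': index 1 in ['c', 'b', 'e', 'a'] -> ['b', 'c', 'e', 'a']


Output: [1, 3, 0, 3, 3, 1, 2, 3, 2, 1]


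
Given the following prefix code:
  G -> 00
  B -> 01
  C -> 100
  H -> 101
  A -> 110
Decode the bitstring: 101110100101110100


Decoding step by step:
Bits 101 -> H
Bits 110 -> A
Bits 100 -> C
Bits 101 -> H
Bits 110 -> A
Bits 100 -> C


Decoded message: HACHAC


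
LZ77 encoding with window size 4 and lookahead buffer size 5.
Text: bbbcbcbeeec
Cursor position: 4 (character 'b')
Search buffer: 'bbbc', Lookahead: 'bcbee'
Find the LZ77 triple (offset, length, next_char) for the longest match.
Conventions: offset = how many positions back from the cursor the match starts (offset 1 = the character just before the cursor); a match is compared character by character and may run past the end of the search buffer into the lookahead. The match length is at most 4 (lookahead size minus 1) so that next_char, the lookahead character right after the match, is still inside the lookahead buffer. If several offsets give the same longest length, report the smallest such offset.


Try each offset into the search buffer:
  offset=1 (pos 3, char 'c'): match length 0
  offset=2 (pos 2, char 'b'): match length 3
  offset=3 (pos 1, char 'b'): match length 1
  offset=4 (pos 0, char 'b'): match length 1
Longest match has length 3 at offset 2.
next_char = character at position 4 + 3 = 7 -> 'e'

Best match: offset=2, length=3 (matching 'bcb' starting at position 2)
LZ77 triple: (2, 3, 'e')


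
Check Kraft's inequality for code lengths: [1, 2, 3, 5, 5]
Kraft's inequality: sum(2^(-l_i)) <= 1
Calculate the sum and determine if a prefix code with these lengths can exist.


Sum = 2^(-1) + 2^(-2) + 2^(-3) + 2^(-5) + 2^(-5)
    = 0.5 + 0.25 + 0.125 + 0.03125 + 0.03125
    = 30/32 = 0.9375
Since 0.9375 <= 1, Kraft's inequality IS satisfied.
A prefix code with these lengths CAN exist.

Kraft sum = 0.9375. Satisfied.


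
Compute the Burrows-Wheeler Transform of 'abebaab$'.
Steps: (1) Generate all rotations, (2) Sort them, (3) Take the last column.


Rotations (sorted):
  0: $abebaab -> last char: b
  1: aab$abeb -> last char: b
  2: ab$abeba -> last char: a
  3: abebaab$ -> last char: $
  4: b$abebaa -> last char: a
  5: baab$abe -> last char: e
  6: bebaab$a -> last char: a
  7: ebaab$ab -> last char: b


BWT = bba$aeab


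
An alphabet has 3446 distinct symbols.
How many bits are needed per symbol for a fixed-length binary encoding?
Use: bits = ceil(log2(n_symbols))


log2(3446) = 11.7507
Bracket: 2^11 = 2048 < 3446 <= 2^12 = 4096
So ceil(log2(3446)) = 12

bits = ceil(log2(3446)) = ceil(11.7507) = 12 bits


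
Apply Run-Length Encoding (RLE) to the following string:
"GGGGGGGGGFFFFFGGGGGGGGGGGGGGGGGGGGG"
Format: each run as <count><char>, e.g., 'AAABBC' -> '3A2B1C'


Scanning runs left to right:
  i=0: run of 'G' x 9 -> '9G'
  i=9: run of 'F' x 5 -> '5F'
  i=14: run of 'G' x 21 -> '21G'

RLE = 9G5F21G


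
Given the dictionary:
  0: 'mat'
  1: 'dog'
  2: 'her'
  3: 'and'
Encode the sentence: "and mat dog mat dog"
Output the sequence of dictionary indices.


Look up each word in the dictionary:
  'and' -> 3
  'mat' -> 0
  'dog' -> 1
  'mat' -> 0
  'dog' -> 1

Encoded: [3, 0, 1, 0, 1]


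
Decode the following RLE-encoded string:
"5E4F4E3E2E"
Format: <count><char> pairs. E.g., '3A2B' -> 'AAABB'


Expanding each <count><char> pair:
  5E -> 'EEEEE'
  4F -> 'FFFF'
  4E -> 'EEEE'
  3E -> 'EEE'
  2E -> 'EE'

Decoded = EEEEEFFFFEEEEEEEEE


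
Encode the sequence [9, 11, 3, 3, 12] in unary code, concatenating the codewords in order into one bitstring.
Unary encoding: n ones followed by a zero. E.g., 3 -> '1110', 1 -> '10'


Encode each number as n ones followed by a terminating 0:
  9 -> 1111111110 (10 bits)
  11 -> 111111111110 (12 bits)
  3 -> 1110 (4 bits)
  3 -> 1110 (4 bits)
  12 -> 1111111111110 (13 bits)
Total length = 10 + 12 + 4 + 4 + 13 = 43 bits.

Unary([9, 11, 3, 3, 12]) = 1111111110111111111110111011101111111111110 (43 bits)


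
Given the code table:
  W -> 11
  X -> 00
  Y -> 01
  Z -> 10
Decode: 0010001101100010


Decoding:
00 -> X
10 -> Z
00 -> X
11 -> W
01 -> Y
10 -> Z
00 -> X
10 -> Z


Result: XZXWYZXZ


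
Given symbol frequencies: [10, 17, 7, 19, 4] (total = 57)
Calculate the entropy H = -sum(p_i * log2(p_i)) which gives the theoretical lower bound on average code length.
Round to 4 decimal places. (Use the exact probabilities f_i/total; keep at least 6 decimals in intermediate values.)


Per-symbol terms -p_i * log2(p_i) with p_i = f_i/57:
  p = 10/57 = 0.175439: log2(p) = -2.510962, -p*log2(p) = 0.440520
  p = 17/57 = 0.298246: log2(p) = -1.745427, -p*log2(p) = 0.520566
  p = 7/57 = 0.122807: log2(p) = -3.025535, -p*log2(p) = 0.371557
  p = 19/57 = 0.333333: log2(p) = -1.584963, -p*log2(p) = 0.528321
  p = 4/57 = 0.070175: log2(p) = -3.832890, -p*log2(p) = 0.268975
H = 0.440520 + 0.520566 + 0.371557 + 0.528321 + 0.268975 = 2.129939

H = 2.1299 bits/symbol


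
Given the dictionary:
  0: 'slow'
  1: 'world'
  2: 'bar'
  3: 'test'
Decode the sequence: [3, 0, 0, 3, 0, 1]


Look up each index in the dictionary:
  3 -> 'test'
  0 -> 'slow'
  0 -> 'slow'
  3 -> 'test'
  0 -> 'slow'
  1 -> 'world'

Decoded: "test slow slow test slow world"


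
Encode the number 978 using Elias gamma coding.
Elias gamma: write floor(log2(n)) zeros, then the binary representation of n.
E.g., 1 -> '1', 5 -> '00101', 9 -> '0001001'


num_bits = floor(log2(978)) + 1 = 10
leading_zeros = num_bits - 1 = 9
binary(978) = 1111010010

Elias gamma(978) = '000000000' + '1111010010' = 0000000001111010010 (19 bits)


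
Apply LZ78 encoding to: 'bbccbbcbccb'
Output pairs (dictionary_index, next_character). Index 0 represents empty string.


LZ78 encoding steps:
Dictionary: {0: ''}
Step 1: w='' (idx 0), next='b' -> output (0, 'b'), add 'b' as idx 1
Step 2: w='b' (idx 1), next='c' -> output (1, 'c'), add 'bc' as idx 2
Step 3: w='' (idx 0), next='c' -> output (0, 'c'), add 'c' as idx 3
Step 4: w='b' (idx 1), next='b' -> output (1, 'b'), add 'bb' as idx 4
Step 5: w='c' (idx 3), next='b' -> output (3, 'b'), add 'cb' as idx 5
Step 6: w='c' (idx 3), next='c' -> output (3, 'c'), add 'cc' as idx 6
Step 7: w='b' (idx 1), end of input -> output (1, '')


Encoded: [(0, 'b'), (1, 'c'), (0, 'c'), (1, 'b'), (3, 'b'), (3, 'c'), (1, '')]


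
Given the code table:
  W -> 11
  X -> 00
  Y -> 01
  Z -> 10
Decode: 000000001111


Decoding:
00 -> X
00 -> X
00 -> X
00 -> X
11 -> W
11 -> W


Result: XXXXWW


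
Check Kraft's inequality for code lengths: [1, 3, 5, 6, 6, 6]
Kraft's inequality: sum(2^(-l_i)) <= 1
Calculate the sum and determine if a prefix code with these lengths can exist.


Sum = 2^(-1) + 2^(-3) + 2^(-5) + 2^(-6) + 2^(-6) + 2^(-6)
    = 0.5 + 0.125 + 0.03125 + 0.015625 + 0.015625 + 0.015625
    = 45/64 = 0.703125
Since 0.703125 <= 1, Kraft's inequality IS satisfied.
A prefix code with these lengths CAN exist.

Kraft sum = 0.703125. Satisfied.


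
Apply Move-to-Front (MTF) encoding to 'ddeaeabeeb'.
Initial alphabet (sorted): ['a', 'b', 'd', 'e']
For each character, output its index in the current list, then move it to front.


MTF encoding:
'd': index 2 in ['a', 'b', 'd', 'e'] -> ['d', 'a', 'b', 'e']
'd': index 0 in ['d', 'a', 'b', 'e'] -> ['d', 'a', 'b', 'e']
'e': index 3 in ['d', 'a', 'b', 'e'] -> ['e', 'd', 'a', 'b']
'a': index 2 in ['e', 'd', 'a', 'b'] -> ['a', 'e', 'd', 'b']
'e': index 1 in ['a', 'e', 'd', 'b'] -> ['e', 'a', 'd', 'b']
'a': index 1 in ['e', 'a', 'd', 'b'] -> ['a', 'e', 'd', 'b']
'b': index 3 in ['a', 'e', 'd', 'b'] -> ['b', 'a', 'e', 'd']
'e': index 2 in ['b', 'a', 'e', 'd'] -> ['e', 'b', 'a', 'd']
'e': index 0 in ['e', 'b', 'a', 'd'] -> ['e', 'b', 'a', 'd']
'b': index 1 in ['e', 'b', 'a', 'd'] -> ['b', 'e', 'a', 'd']


Output: [2, 0, 3, 2, 1, 1, 3, 2, 0, 1]


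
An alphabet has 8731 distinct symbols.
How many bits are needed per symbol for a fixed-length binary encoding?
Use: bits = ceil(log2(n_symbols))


log2(8731) = 13.0919
Bracket: 2^13 = 8192 < 8731 <= 2^14 = 16384
So ceil(log2(8731)) = 14

bits = ceil(log2(8731)) = ceil(13.0919) = 14 bits


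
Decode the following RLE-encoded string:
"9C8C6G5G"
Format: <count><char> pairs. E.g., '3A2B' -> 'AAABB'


Expanding each <count><char> pair:
  9C -> 'CCCCCCCCC'
  8C -> 'CCCCCCCC'
  6G -> 'GGGGGG'
  5G -> 'GGGGG'

Decoded = CCCCCCCCCCCCCCCCCGGGGGGGGGGG


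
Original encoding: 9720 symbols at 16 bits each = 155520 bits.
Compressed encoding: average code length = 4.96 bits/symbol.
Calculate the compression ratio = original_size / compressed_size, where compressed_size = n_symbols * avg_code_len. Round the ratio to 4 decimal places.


original_size = n_symbols * orig_bits = 9720 * 16 = 155520 bits
compressed_size = n_symbols * avg_code_len = 9720 * 4.96 = 48211.2 bits
ratio = original_size / compressed_size = 155520 / 48211.2 = 3.2258

Compression ratio = 3.2258


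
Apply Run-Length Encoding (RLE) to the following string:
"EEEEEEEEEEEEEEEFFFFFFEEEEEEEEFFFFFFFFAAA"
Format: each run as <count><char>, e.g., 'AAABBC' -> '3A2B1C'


Scanning runs left to right:
  i=0: run of 'E' x 15 -> '15E'
  i=15: run of 'F' x 6 -> '6F'
  i=21: run of 'E' x 8 -> '8E'
  i=29: run of 'F' x 8 -> '8F'
  i=37: run of 'A' x 3 -> '3A'

RLE = 15E6F8E8F3A


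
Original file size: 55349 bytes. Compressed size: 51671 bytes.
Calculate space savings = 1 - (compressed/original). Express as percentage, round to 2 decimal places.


ratio = compressed/original = 51671/55349 = 0.933549
savings = 1 - ratio = 1 - 0.933549 = 0.066451
as a percentage: 0.066451 * 100 = 6.65%

Space savings = 1 - 51671/55349 = 6.65%


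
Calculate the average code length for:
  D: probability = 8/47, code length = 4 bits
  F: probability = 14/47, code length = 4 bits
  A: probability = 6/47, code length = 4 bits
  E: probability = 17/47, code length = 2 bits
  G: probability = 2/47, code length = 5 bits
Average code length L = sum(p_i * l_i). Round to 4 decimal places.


Weighted contributions p_i * l_i:
  D: (8/47) * 4 = 32/47
  F: (14/47) * 4 = 56/47
  A: (6/47) * 4 = 24/47
  E: (17/47) * 2 = 34/47
  G: (2/47) * 5 = 10/47
Sum = (32 + 56 + 24 + 34 + 10)/47 = 156/47

L = 156/47 = 3.3191 bits/symbol


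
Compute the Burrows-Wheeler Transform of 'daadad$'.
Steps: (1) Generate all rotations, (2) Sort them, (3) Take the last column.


Rotations (sorted):
  0: $daadad -> last char: d
  1: aadad$d -> last char: d
  2: ad$daad -> last char: d
  3: adad$da -> last char: a
  4: d$daada -> last char: a
  5: daadad$ -> last char: $
  6: dad$daa -> last char: a


BWT = dddaa$a


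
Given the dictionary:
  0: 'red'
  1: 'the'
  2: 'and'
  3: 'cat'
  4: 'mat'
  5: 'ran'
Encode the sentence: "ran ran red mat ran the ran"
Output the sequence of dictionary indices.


Look up each word in the dictionary:
  'ran' -> 5
  'ran' -> 5
  'red' -> 0
  'mat' -> 4
  'ran' -> 5
  'the' -> 1
  'ran' -> 5

Encoded: [5, 5, 0, 4, 5, 1, 5]


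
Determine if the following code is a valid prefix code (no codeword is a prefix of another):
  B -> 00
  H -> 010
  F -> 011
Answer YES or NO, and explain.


Checking each pair (does one codeword prefix another?):
  B='00' vs H='010': no prefix
  B='00' vs F='011': no prefix
  H='010' vs B='00': no prefix
  H='010' vs F='011': no prefix
  F='011' vs B='00': no prefix
  F='011' vs H='010': no prefix
No violation found over all pairs.

YES -- this is a valid prefix code. No codeword is a prefix of any other codeword.


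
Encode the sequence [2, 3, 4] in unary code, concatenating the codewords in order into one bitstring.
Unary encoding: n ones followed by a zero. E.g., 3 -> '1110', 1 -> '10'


Encode each number as n ones followed by a terminating 0:
  2 -> 110 (3 bits)
  3 -> 1110 (4 bits)
  4 -> 11110 (5 bits)
Total length = 3 + 4 + 5 = 12 bits.

Unary([2, 3, 4]) = 110111011110 (12 bits)


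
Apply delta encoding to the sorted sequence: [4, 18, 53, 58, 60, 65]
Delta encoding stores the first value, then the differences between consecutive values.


First value: 4
Deltas:
  18 - 4 = 14
  53 - 18 = 35
  58 - 53 = 5
  60 - 58 = 2
  65 - 60 = 5


Delta encoded: [4, 14, 35, 5, 2, 5]


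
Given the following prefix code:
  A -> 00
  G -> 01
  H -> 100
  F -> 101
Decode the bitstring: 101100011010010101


Decoding step by step:
Bits 101 -> F
Bits 100 -> H
Bits 01 -> G
Bits 101 -> F
Bits 00 -> A
Bits 101 -> F
Bits 01 -> G


Decoded message: FHGFAFG


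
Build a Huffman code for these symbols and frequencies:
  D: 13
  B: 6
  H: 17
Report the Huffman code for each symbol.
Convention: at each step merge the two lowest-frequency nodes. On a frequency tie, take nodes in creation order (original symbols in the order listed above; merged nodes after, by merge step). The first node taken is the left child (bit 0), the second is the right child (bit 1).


Huffman tree construction:
Step 1: Merge B(6) + D(13) = 19
Step 2: Merge H(17) + (B+D)(19) = 36
Read each symbol's code off the tree from the root (left child = 0, right child = 1).

Codes:
  D: 11 (length 2)
  B: 10 (length 2)
  H: 0 (length 1)
Average code length: 55/36 = 1.5278 bits/symbol


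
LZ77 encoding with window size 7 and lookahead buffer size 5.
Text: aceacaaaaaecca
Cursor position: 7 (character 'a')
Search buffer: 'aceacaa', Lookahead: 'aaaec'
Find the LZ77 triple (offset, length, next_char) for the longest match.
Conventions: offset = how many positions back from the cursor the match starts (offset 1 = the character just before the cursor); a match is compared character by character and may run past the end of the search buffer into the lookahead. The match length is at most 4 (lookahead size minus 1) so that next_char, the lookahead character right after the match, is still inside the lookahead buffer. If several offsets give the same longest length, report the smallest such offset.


Try each offset into the search buffer:
  offset=1 (pos 6, char 'a'): match length 3
  offset=2 (pos 5, char 'a'): match length 3
  offset=3 (pos 4, char 'c'): match length 0
  offset=4 (pos 3, char 'a'): match length 1
  offset=5 (pos 2, char 'e'): match length 0
  offset=6 (pos 1, char 'c'): match length 0
  offset=7 (pos 0, char 'a'): match length 1
Longest match has length 3, found at offsets 1, 2; take the smallest, offset 1.
next_char = character at position 7 + 3 = 10 -> 'e'

Best match: offset=1, length=3 (matching 'aaa' starting at position 6)
LZ77 triple: (1, 3, 'e')
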